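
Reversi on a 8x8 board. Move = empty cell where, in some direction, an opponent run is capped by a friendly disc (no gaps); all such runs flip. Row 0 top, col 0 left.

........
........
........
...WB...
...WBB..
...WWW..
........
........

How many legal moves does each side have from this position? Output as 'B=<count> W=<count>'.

Answer: B=9 W=5

Derivation:
-- B to move --
(2,2): flips 1 -> legal
(2,3): no bracket -> illegal
(2,4): no bracket -> illegal
(3,2): flips 1 -> legal
(4,2): flips 1 -> legal
(4,6): no bracket -> illegal
(5,2): flips 1 -> legal
(5,6): no bracket -> illegal
(6,2): flips 1 -> legal
(6,3): flips 1 -> legal
(6,4): flips 1 -> legal
(6,5): flips 1 -> legal
(6,6): flips 1 -> legal
B mobility = 9
-- W to move --
(2,3): no bracket -> illegal
(2,4): flips 2 -> legal
(2,5): flips 1 -> legal
(3,5): flips 3 -> legal
(3,6): flips 1 -> legal
(4,6): flips 2 -> legal
(5,6): no bracket -> illegal
W mobility = 5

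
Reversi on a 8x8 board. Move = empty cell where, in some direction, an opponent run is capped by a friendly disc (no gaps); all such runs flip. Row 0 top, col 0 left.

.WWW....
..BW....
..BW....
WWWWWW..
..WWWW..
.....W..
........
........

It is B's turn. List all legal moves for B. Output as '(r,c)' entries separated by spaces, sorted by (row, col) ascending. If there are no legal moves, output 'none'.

(0,0): no bracket -> illegal
(0,4): flips 1 -> legal
(1,0): no bracket -> illegal
(1,1): no bracket -> illegal
(1,4): flips 1 -> legal
(2,0): no bracket -> illegal
(2,1): no bracket -> illegal
(2,4): flips 1 -> legal
(2,5): no bracket -> illegal
(2,6): no bracket -> illegal
(3,6): no bracket -> illegal
(4,0): flips 1 -> legal
(4,1): no bracket -> illegal
(4,6): no bracket -> illegal
(5,1): no bracket -> illegal
(5,2): flips 2 -> legal
(5,3): no bracket -> illegal
(5,4): no bracket -> illegal
(5,6): flips 3 -> legal
(6,4): no bracket -> illegal
(6,5): no bracket -> illegal
(6,6): flips 3 -> legal

Answer: (0,4) (1,4) (2,4) (4,0) (5,2) (5,6) (6,6)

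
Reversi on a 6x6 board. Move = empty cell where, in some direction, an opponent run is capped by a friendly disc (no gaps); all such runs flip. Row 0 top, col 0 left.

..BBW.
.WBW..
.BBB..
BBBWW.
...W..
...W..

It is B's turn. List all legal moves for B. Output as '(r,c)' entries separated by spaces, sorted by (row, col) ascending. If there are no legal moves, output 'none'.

Answer: (0,0) (0,1) (0,5) (1,0) (1,4) (2,0) (2,4) (3,5) (4,4) (4,5) (5,4)

Derivation:
(0,0): flips 1 -> legal
(0,1): flips 1 -> legal
(0,5): flips 1 -> legal
(1,0): flips 1 -> legal
(1,4): flips 1 -> legal
(1,5): no bracket -> illegal
(2,0): flips 1 -> legal
(2,4): flips 1 -> legal
(2,5): no bracket -> illegal
(3,5): flips 2 -> legal
(4,2): no bracket -> illegal
(4,4): flips 1 -> legal
(4,5): flips 1 -> legal
(5,2): no bracket -> illegal
(5,4): flips 1 -> legal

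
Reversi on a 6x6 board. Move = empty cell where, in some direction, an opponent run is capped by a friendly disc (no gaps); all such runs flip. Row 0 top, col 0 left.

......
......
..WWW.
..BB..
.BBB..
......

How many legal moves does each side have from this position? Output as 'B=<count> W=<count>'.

Answer: B=5 W=5

Derivation:
-- B to move --
(1,1): flips 1 -> legal
(1,2): flips 1 -> legal
(1,3): flips 1 -> legal
(1,4): flips 1 -> legal
(1,5): flips 1 -> legal
(2,1): no bracket -> illegal
(2,5): no bracket -> illegal
(3,1): no bracket -> illegal
(3,4): no bracket -> illegal
(3,5): no bracket -> illegal
B mobility = 5
-- W to move --
(2,1): no bracket -> illegal
(3,0): no bracket -> illegal
(3,1): no bracket -> illegal
(3,4): no bracket -> illegal
(4,0): no bracket -> illegal
(4,4): flips 1 -> legal
(5,0): flips 2 -> legal
(5,1): flips 2 -> legal
(5,2): flips 2 -> legal
(5,3): flips 2 -> legal
(5,4): no bracket -> illegal
W mobility = 5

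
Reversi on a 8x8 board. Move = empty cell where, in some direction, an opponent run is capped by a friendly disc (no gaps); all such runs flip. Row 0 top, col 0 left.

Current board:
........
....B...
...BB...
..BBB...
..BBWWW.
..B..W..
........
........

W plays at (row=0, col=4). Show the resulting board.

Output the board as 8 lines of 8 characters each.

Place W at (0,4); scan 8 dirs for brackets.
Dir NW: edge -> no flip
Dir N: edge -> no flip
Dir NE: edge -> no flip
Dir W: first cell '.' (not opp) -> no flip
Dir E: first cell '.' (not opp) -> no flip
Dir SW: first cell '.' (not opp) -> no flip
Dir S: opp run (1,4) (2,4) (3,4) capped by W -> flip
Dir SE: first cell '.' (not opp) -> no flip
All flips: (1,4) (2,4) (3,4)

Answer: ....W...
....W...
...BW...
..BBW...
..BBWWW.
..B..W..
........
........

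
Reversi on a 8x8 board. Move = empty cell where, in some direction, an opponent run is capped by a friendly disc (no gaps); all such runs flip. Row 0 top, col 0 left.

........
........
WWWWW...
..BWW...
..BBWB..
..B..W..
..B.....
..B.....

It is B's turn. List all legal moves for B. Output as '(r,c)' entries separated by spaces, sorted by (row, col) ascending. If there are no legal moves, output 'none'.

Answer: (1,0) (1,2) (1,3) (1,4) (1,5) (2,5) (3,5) (6,5)

Derivation:
(1,0): flips 1 -> legal
(1,1): no bracket -> illegal
(1,2): flips 3 -> legal
(1,3): flips 2 -> legal
(1,4): flips 1 -> legal
(1,5): flips 2 -> legal
(2,5): flips 1 -> legal
(3,0): no bracket -> illegal
(3,1): no bracket -> illegal
(3,5): flips 2 -> legal
(4,6): no bracket -> illegal
(5,3): no bracket -> illegal
(5,4): no bracket -> illegal
(5,6): no bracket -> illegal
(6,4): no bracket -> illegal
(6,5): flips 1 -> legal
(6,6): no bracket -> illegal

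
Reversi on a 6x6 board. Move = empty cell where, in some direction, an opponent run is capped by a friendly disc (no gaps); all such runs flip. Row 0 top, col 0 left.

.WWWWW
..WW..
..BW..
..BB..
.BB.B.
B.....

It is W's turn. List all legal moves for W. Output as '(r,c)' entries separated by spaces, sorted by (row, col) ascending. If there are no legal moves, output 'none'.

Answer: (2,1) (3,1) (4,3) (5,2)

Derivation:
(1,1): no bracket -> illegal
(2,1): flips 1 -> legal
(2,4): no bracket -> illegal
(3,0): no bracket -> illegal
(3,1): flips 1 -> legal
(3,4): no bracket -> illegal
(3,5): no bracket -> illegal
(4,0): no bracket -> illegal
(4,3): flips 1 -> legal
(4,5): no bracket -> illegal
(5,1): no bracket -> illegal
(5,2): flips 3 -> legal
(5,3): no bracket -> illegal
(5,4): no bracket -> illegal
(5,5): no bracket -> illegal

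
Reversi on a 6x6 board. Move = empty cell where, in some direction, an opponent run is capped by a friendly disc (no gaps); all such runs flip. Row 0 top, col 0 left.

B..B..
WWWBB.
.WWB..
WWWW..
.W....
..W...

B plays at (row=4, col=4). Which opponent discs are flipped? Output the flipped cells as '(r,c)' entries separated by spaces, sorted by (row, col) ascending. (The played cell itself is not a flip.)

Dir NW: opp run (3,3) (2,2) (1,1) capped by B -> flip
Dir N: first cell '.' (not opp) -> no flip
Dir NE: first cell '.' (not opp) -> no flip
Dir W: first cell '.' (not opp) -> no flip
Dir E: first cell '.' (not opp) -> no flip
Dir SW: first cell '.' (not opp) -> no flip
Dir S: first cell '.' (not opp) -> no flip
Dir SE: first cell '.' (not opp) -> no flip

Answer: (1,1) (2,2) (3,3)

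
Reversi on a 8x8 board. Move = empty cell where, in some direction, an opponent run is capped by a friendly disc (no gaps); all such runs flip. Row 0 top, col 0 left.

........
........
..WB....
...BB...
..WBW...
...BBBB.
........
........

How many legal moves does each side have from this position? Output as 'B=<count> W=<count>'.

Answer: B=7 W=4

Derivation:
-- B to move --
(1,1): flips 1 -> legal
(1,2): no bracket -> illegal
(1,3): no bracket -> illegal
(2,1): flips 1 -> legal
(3,1): flips 1 -> legal
(3,2): no bracket -> illegal
(3,5): flips 1 -> legal
(4,1): flips 1 -> legal
(4,5): flips 1 -> legal
(5,1): flips 1 -> legal
(5,2): no bracket -> illegal
B mobility = 7
-- W to move --
(1,2): no bracket -> illegal
(1,3): no bracket -> illegal
(1,4): no bracket -> illegal
(2,4): flips 3 -> legal
(2,5): no bracket -> illegal
(3,2): no bracket -> illegal
(3,5): no bracket -> illegal
(4,5): no bracket -> illegal
(4,6): no bracket -> illegal
(4,7): no bracket -> illegal
(5,2): no bracket -> illegal
(5,7): no bracket -> illegal
(6,2): flips 1 -> legal
(6,3): no bracket -> illegal
(6,4): flips 2 -> legal
(6,5): no bracket -> illegal
(6,6): flips 1 -> legal
(6,7): no bracket -> illegal
W mobility = 4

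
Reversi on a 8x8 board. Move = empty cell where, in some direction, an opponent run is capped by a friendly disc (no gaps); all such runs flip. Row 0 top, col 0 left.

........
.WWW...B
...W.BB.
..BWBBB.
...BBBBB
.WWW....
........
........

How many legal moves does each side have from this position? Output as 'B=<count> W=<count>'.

-- B to move --
(0,0): no bracket -> illegal
(0,1): flips 2 -> legal
(0,2): no bracket -> illegal
(0,3): flips 3 -> legal
(0,4): no bracket -> illegal
(1,0): no bracket -> illegal
(1,4): flips 1 -> legal
(2,0): no bracket -> illegal
(2,1): no bracket -> illegal
(2,2): flips 1 -> legal
(2,4): no bracket -> illegal
(4,0): no bracket -> illegal
(4,1): no bracket -> illegal
(4,2): no bracket -> illegal
(5,0): no bracket -> illegal
(5,4): no bracket -> illegal
(6,0): no bracket -> illegal
(6,1): flips 1 -> legal
(6,2): flips 1 -> legal
(6,3): flips 1 -> legal
(6,4): no bracket -> illegal
B mobility = 7
-- W to move --
(0,6): no bracket -> illegal
(0,7): no bracket -> illegal
(1,4): no bracket -> illegal
(1,5): no bracket -> illegal
(1,6): flips 3 -> legal
(2,1): no bracket -> illegal
(2,2): no bracket -> illegal
(2,4): no bracket -> illegal
(2,7): no bracket -> illegal
(3,1): flips 1 -> legal
(3,7): flips 3 -> legal
(4,1): flips 1 -> legal
(4,2): no bracket -> illegal
(5,4): no bracket -> illegal
(5,5): flips 1 -> legal
(5,6): flips 2 -> legal
(5,7): no bracket -> illegal
W mobility = 6

Answer: B=7 W=6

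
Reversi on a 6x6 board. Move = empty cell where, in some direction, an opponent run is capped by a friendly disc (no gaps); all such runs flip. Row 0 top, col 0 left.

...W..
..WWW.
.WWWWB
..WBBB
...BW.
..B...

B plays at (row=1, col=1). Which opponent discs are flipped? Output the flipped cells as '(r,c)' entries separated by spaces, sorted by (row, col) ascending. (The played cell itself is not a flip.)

Dir NW: first cell '.' (not opp) -> no flip
Dir N: first cell '.' (not opp) -> no flip
Dir NE: first cell '.' (not opp) -> no flip
Dir W: first cell '.' (not opp) -> no flip
Dir E: opp run (1,2) (1,3) (1,4), next='.' -> no flip
Dir SW: first cell '.' (not opp) -> no flip
Dir S: opp run (2,1), next='.' -> no flip
Dir SE: opp run (2,2) capped by B -> flip

Answer: (2,2)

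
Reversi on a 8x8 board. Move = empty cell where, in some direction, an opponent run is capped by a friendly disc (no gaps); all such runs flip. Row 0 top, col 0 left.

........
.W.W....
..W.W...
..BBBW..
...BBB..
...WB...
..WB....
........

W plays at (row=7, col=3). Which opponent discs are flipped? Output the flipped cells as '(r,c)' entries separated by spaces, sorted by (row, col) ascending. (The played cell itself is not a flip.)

Answer: (6,3)

Derivation:
Dir NW: first cell 'W' (not opp) -> no flip
Dir N: opp run (6,3) capped by W -> flip
Dir NE: first cell '.' (not opp) -> no flip
Dir W: first cell '.' (not opp) -> no flip
Dir E: first cell '.' (not opp) -> no flip
Dir SW: edge -> no flip
Dir S: edge -> no flip
Dir SE: edge -> no flip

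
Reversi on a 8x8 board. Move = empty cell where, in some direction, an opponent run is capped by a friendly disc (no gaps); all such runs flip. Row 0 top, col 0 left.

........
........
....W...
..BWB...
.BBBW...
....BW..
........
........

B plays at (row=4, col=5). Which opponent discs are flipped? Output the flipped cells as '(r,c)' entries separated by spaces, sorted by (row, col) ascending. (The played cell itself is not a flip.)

Dir NW: first cell 'B' (not opp) -> no flip
Dir N: first cell '.' (not opp) -> no flip
Dir NE: first cell '.' (not opp) -> no flip
Dir W: opp run (4,4) capped by B -> flip
Dir E: first cell '.' (not opp) -> no flip
Dir SW: first cell 'B' (not opp) -> no flip
Dir S: opp run (5,5), next='.' -> no flip
Dir SE: first cell '.' (not opp) -> no flip

Answer: (4,4)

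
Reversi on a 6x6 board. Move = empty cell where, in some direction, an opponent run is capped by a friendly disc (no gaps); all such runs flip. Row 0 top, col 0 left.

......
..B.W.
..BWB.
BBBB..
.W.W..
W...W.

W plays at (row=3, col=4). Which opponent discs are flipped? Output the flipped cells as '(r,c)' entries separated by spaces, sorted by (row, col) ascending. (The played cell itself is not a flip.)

Dir NW: first cell 'W' (not opp) -> no flip
Dir N: opp run (2,4) capped by W -> flip
Dir NE: first cell '.' (not opp) -> no flip
Dir W: opp run (3,3) (3,2) (3,1) (3,0), next=edge -> no flip
Dir E: first cell '.' (not opp) -> no flip
Dir SW: first cell 'W' (not opp) -> no flip
Dir S: first cell '.' (not opp) -> no flip
Dir SE: first cell '.' (not opp) -> no flip

Answer: (2,4)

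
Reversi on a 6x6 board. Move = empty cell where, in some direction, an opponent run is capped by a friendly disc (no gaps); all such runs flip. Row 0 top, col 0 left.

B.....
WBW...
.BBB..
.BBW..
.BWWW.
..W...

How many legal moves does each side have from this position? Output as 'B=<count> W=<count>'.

-- B to move --
(0,1): flips 1 -> legal
(0,2): flips 1 -> legal
(0,3): flips 1 -> legal
(1,3): flips 1 -> legal
(2,0): flips 1 -> legal
(2,4): no bracket -> illegal
(3,4): flips 1 -> legal
(3,5): no bracket -> illegal
(4,5): flips 3 -> legal
(5,1): no bracket -> illegal
(5,3): flips 3 -> legal
(5,4): flips 1 -> legal
(5,5): flips 2 -> legal
B mobility = 10
-- W to move --
(0,1): no bracket -> illegal
(0,2): no bracket -> illegal
(1,3): flips 1 -> legal
(1,4): no bracket -> illegal
(2,0): flips 1 -> legal
(2,4): no bracket -> illegal
(3,0): flips 4 -> legal
(3,4): flips 1 -> legal
(4,0): flips 1 -> legal
(5,0): no bracket -> illegal
(5,1): no bracket -> illegal
W mobility = 5

Answer: B=10 W=5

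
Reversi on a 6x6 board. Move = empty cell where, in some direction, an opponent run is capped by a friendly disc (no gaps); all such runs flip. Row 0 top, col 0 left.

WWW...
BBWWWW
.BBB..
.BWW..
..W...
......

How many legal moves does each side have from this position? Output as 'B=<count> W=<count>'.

Answer: B=9 W=5

Derivation:
-- B to move --
(0,3): flips 2 -> legal
(0,4): flips 1 -> legal
(0,5): flips 1 -> legal
(2,4): no bracket -> illegal
(2,5): no bracket -> illegal
(3,4): flips 2 -> legal
(4,1): flips 1 -> legal
(4,3): flips 2 -> legal
(4,4): flips 1 -> legal
(5,1): no bracket -> illegal
(5,2): flips 2 -> legal
(5,3): flips 1 -> legal
B mobility = 9
-- W to move --
(2,0): flips 3 -> legal
(2,4): no bracket -> illegal
(3,0): flips 2 -> legal
(3,4): flips 1 -> legal
(4,0): flips 2 -> legal
(4,1): flips 3 -> legal
W mobility = 5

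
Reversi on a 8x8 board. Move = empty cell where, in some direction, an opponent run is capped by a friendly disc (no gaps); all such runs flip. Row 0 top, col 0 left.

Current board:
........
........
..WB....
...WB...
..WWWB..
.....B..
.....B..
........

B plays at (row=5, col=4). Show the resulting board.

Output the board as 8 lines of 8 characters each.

Place B at (5,4); scan 8 dirs for brackets.
Dir NW: opp run (4,3), next='.' -> no flip
Dir N: opp run (4,4) capped by B -> flip
Dir NE: first cell 'B' (not opp) -> no flip
Dir W: first cell '.' (not opp) -> no flip
Dir E: first cell 'B' (not opp) -> no flip
Dir SW: first cell '.' (not opp) -> no flip
Dir S: first cell '.' (not opp) -> no flip
Dir SE: first cell 'B' (not opp) -> no flip
All flips: (4,4)

Answer: ........
........
..WB....
...WB...
..WWBB..
....BB..
.....B..
........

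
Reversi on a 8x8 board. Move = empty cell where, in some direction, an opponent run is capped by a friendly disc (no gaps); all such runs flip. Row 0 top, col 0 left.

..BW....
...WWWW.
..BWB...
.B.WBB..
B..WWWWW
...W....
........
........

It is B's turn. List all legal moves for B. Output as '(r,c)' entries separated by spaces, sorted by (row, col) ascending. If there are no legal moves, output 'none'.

Answer: (0,4) (0,6) (1,2) (3,2) (4,2) (5,2) (5,4) (5,5) (5,6) (5,7) (6,2)

Derivation:
(0,4): flips 3 -> legal
(0,5): no bracket -> illegal
(0,6): flips 1 -> legal
(0,7): no bracket -> illegal
(1,2): flips 1 -> legal
(1,7): no bracket -> illegal
(2,5): no bracket -> illegal
(2,6): no bracket -> illegal
(2,7): no bracket -> illegal
(3,2): flips 1 -> legal
(3,6): no bracket -> illegal
(3,7): no bracket -> illegal
(4,2): flips 1 -> legal
(5,2): flips 1 -> legal
(5,4): flips 1 -> legal
(5,5): flips 3 -> legal
(5,6): flips 1 -> legal
(5,7): flips 1 -> legal
(6,2): flips 2 -> legal
(6,3): no bracket -> illegal
(6,4): no bracket -> illegal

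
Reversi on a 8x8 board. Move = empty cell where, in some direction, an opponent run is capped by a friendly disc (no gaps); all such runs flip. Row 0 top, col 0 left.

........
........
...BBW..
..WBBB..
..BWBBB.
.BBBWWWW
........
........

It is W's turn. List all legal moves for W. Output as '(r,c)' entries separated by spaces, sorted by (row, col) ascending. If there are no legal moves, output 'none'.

(1,2): flips 3 -> legal
(1,3): flips 5 -> legal
(1,4): flips 4 -> legal
(1,5): no bracket -> illegal
(2,2): flips 4 -> legal
(2,6): no bracket -> illegal
(3,1): no bracket -> illegal
(3,6): flips 5 -> legal
(3,7): flips 1 -> legal
(4,0): no bracket -> illegal
(4,1): flips 1 -> legal
(4,7): flips 3 -> legal
(5,0): flips 3 -> legal
(6,0): no bracket -> illegal
(6,1): flips 1 -> legal
(6,2): flips 2 -> legal
(6,3): flips 1 -> legal
(6,4): no bracket -> illegal

Answer: (1,2) (1,3) (1,4) (2,2) (3,6) (3,7) (4,1) (4,7) (5,0) (6,1) (6,2) (6,3)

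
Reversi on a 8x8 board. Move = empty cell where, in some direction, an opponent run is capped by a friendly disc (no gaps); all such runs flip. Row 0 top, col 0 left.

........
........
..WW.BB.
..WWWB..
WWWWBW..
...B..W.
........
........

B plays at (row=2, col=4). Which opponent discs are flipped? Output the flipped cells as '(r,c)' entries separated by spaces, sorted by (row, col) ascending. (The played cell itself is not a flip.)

Dir NW: first cell '.' (not opp) -> no flip
Dir N: first cell '.' (not opp) -> no flip
Dir NE: first cell '.' (not opp) -> no flip
Dir W: opp run (2,3) (2,2), next='.' -> no flip
Dir E: first cell 'B' (not opp) -> no flip
Dir SW: opp run (3,3) (4,2), next='.' -> no flip
Dir S: opp run (3,4) capped by B -> flip
Dir SE: first cell 'B' (not opp) -> no flip

Answer: (3,4)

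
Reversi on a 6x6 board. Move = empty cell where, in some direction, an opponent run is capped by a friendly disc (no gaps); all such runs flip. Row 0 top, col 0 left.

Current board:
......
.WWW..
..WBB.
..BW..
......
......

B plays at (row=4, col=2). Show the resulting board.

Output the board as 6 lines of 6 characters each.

Answer: ......
.WWW..
..WBB.
..BB..
..B...
......

Derivation:
Place B at (4,2); scan 8 dirs for brackets.
Dir NW: first cell '.' (not opp) -> no flip
Dir N: first cell 'B' (not opp) -> no flip
Dir NE: opp run (3,3) capped by B -> flip
Dir W: first cell '.' (not opp) -> no flip
Dir E: first cell '.' (not opp) -> no flip
Dir SW: first cell '.' (not opp) -> no flip
Dir S: first cell '.' (not opp) -> no flip
Dir SE: first cell '.' (not opp) -> no flip
All flips: (3,3)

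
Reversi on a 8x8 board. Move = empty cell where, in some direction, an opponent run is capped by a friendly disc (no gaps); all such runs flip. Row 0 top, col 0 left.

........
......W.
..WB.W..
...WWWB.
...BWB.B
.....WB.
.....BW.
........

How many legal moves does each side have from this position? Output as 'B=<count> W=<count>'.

-- B to move --
(0,5): no bracket -> illegal
(0,6): no bracket -> illegal
(0,7): flips 3 -> legal
(1,1): no bracket -> illegal
(1,2): no bracket -> illegal
(1,3): no bracket -> illegal
(1,4): flips 1 -> legal
(1,5): flips 2 -> legal
(1,7): no bracket -> illegal
(2,1): flips 1 -> legal
(2,4): no bracket -> illegal
(2,6): no bracket -> illegal
(2,7): no bracket -> illegal
(3,1): no bracket -> illegal
(3,2): flips 3 -> legal
(4,2): no bracket -> illegal
(4,6): no bracket -> illegal
(5,3): no bracket -> illegal
(5,4): flips 1 -> legal
(5,7): no bracket -> illegal
(6,4): no bracket -> illegal
(6,7): flips 1 -> legal
(7,5): no bracket -> illegal
(7,6): flips 1 -> legal
(7,7): no bracket -> illegal
B mobility = 8
-- W to move --
(1,2): flips 1 -> legal
(1,3): flips 1 -> legal
(1,4): no bracket -> illegal
(2,4): flips 1 -> legal
(2,6): no bracket -> illegal
(2,7): no bracket -> illegal
(3,2): no bracket -> illegal
(3,7): flips 1 -> legal
(4,2): flips 1 -> legal
(4,6): flips 2 -> legal
(5,2): flips 1 -> legal
(5,3): flips 1 -> legal
(5,4): no bracket -> illegal
(5,7): flips 1 -> legal
(6,4): flips 1 -> legal
(6,7): flips 2 -> legal
(7,4): no bracket -> illegal
(7,5): flips 1 -> legal
(7,6): no bracket -> illegal
W mobility = 12

Answer: B=8 W=12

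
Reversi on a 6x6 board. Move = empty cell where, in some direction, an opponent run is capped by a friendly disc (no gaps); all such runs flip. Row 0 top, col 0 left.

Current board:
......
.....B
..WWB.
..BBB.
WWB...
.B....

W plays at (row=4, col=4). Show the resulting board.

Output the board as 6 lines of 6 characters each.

Place W at (4,4); scan 8 dirs for brackets.
Dir NW: opp run (3,3) capped by W -> flip
Dir N: opp run (3,4) (2,4), next='.' -> no flip
Dir NE: first cell '.' (not opp) -> no flip
Dir W: first cell '.' (not opp) -> no flip
Dir E: first cell '.' (not opp) -> no flip
Dir SW: first cell '.' (not opp) -> no flip
Dir S: first cell '.' (not opp) -> no flip
Dir SE: first cell '.' (not opp) -> no flip
All flips: (3,3)

Answer: ......
.....B
..WWB.
..BWB.
WWB.W.
.B....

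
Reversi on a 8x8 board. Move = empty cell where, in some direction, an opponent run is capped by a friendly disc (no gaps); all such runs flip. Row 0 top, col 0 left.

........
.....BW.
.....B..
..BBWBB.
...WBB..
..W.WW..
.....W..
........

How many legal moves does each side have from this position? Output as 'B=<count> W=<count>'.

Answer: B=12 W=10

Derivation:
-- B to move --
(0,5): no bracket -> illegal
(0,6): no bracket -> illegal
(0,7): flips 1 -> legal
(1,7): flips 1 -> legal
(2,3): flips 1 -> legal
(2,4): flips 1 -> legal
(2,6): no bracket -> illegal
(2,7): no bracket -> illegal
(4,1): no bracket -> illegal
(4,2): flips 1 -> legal
(4,6): no bracket -> illegal
(5,1): no bracket -> illegal
(5,3): flips 1 -> legal
(5,6): no bracket -> illegal
(6,1): flips 3 -> legal
(6,2): no bracket -> illegal
(6,3): flips 1 -> legal
(6,4): flips 1 -> legal
(6,6): flips 1 -> legal
(7,4): no bracket -> illegal
(7,5): flips 2 -> legal
(7,6): flips 3 -> legal
B mobility = 12
-- W to move --
(0,4): no bracket -> illegal
(0,5): flips 4 -> legal
(0,6): no bracket -> illegal
(1,4): flips 1 -> legal
(2,1): flips 1 -> legal
(2,2): flips 2 -> legal
(2,3): flips 1 -> legal
(2,4): no bracket -> illegal
(2,6): no bracket -> illegal
(2,7): flips 2 -> legal
(3,1): flips 2 -> legal
(3,7): flips 2 -> legal
(4,1): no bracket -> illegal
(4,2): no bracket -> illegal
(4,6): flips 2 -> legal
(4,7): no bracket -> illegal
(5,3): no bracket -> illegal
(5,6): flips 1 -> legal
W mobility = 10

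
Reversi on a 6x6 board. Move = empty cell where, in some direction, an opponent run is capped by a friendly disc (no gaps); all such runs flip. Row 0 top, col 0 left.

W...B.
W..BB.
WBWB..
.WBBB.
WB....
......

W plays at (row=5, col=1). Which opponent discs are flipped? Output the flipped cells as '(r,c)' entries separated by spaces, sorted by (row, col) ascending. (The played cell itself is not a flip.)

Dir NW: first cell 'W' (not opp) -> no flip
Dir N: opp run (4,1) capped by W -> flip
Dir NE: first cell '.' (not opp) -> no flip
Dir W: first cell '.' (not opp) -> no flip
Dir E: first cell '.' (not opp) -> no flip
Dir SW: edge -> no flip
Dir S: edge -> no flip
Dir SE: edge -> no flip

Answer: (4,1)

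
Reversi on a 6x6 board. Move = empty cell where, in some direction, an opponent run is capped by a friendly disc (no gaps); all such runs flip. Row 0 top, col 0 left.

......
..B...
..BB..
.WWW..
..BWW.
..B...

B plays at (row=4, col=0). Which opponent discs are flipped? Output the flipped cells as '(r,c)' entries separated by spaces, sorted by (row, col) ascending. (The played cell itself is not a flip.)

Answer: (3,1)

Derivation:
Dir NW: edge -> no flip
Dir N: first cell '.' (not opp) -> no flip
Dir NE: opp run (3,1) capped by B -> flip
Dir W: edge -> no flip
Dir E: first cell '.' (not opp) -> no flip
Dir SW: edge -> no flip
Dir S: first cell '.' (not opp) -> no flip
Dir SE: first cell '.' (not opp) -> no flip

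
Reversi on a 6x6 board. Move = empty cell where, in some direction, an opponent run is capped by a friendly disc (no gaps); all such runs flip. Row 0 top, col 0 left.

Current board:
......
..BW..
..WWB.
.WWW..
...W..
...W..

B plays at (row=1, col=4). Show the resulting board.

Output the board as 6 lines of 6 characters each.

Place B at (1,4); scan 8 dirs for brackets.
Dir NW: first cell '.' (not opp) -> no flip
Dir N: first cell '.' (not opp) -> no flip
Dir NE: first cell '.' (not opp) -> no flip
Dir W: opp run (1,3) capped by B -> flip
Dir E: first cell '.' (not opp) -> no flip
Dir SW: opp run (2,3) (3,2), next='.' -> no flip
Dir S: first cell 'B' (not opp) -> no flip
Dir SE: first cell '.' (not opp) -> no flip
All flips: (1,3)

Answer: ......
..BBB.
..WWB.
.WWW..
...W..
...W..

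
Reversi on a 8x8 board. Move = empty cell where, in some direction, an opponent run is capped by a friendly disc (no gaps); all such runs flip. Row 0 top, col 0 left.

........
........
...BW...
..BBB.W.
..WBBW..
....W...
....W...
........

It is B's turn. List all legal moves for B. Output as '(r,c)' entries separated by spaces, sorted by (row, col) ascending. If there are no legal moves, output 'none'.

Answer: (1,4) (1,5) (2,5) (4,1) (4,6) (5,1) (5,2) (5,6) (6,5) (7,4)

Derivation:
(1,3): no bracket -> illegal
(1,4): flips 1 -> legal
(1,5): flips 1 -> legal
(2,5): flips 1 -> legal
(2,6): no bracket -> illegal
(2,7): no bracket -> illegal
(3,1): no bracket -> illegal
(3,5): no bracket -> illegal
(3,7): no bracket -> illegal
(4,1): flips 1 -> legal
(4,6): flips 1 -> legal
(4,7): no bracket -> illegal
(5,1): flips 1 -> legal
(5,2): flips 1 -> legal
(5,3): no bracket -> illegal
(5,5): no bracket -> illegal
(5,6): flips 1 -> legal
(6,3): no bracket -> illegal
(6,5): flips 1 -> legal
(7,3): no bracket -> illegal
(7,4): flips 2 -> legal
(7,5): no bracket -> illegal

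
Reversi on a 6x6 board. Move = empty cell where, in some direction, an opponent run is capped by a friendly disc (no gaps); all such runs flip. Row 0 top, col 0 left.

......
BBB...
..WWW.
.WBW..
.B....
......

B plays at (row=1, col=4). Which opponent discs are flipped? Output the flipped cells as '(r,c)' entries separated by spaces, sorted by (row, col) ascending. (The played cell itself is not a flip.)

Dir NW: first cell '.' (not opp) -> no flip
Dir N: first cell '.' (not opp) -> no flip
Dir NE: first cell '.' (not opp) -> no flip
Dir W: first cell '.' (not opp) -> no flip
Dir E: first cell '.' (not opp) -> no flip
Dir SW: opp run (2,3) capped by B -> flip
Dir S: opp run (2,4), next='.' -> no flip
Dir SE: first cell '.' (not opp) -> no flip

Answer: (2,3)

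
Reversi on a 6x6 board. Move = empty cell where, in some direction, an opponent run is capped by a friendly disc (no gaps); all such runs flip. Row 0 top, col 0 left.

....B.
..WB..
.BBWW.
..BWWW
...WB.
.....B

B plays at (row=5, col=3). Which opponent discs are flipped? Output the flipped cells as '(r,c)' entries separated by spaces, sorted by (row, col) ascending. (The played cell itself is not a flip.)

Answer: (2,3) (3,3) (4,3)

Derivation:
Dir NW: first cell '.' (not opp) -> no flip
Dir N: opp run (4,3) (3,3) (2,3) capped by B -> flip
Dir NE: first cell 'B' (not opp) -> no flip
Dir W: first cell '.' (not opp) -> no flip
Dir E: first cell '.' (not opp) -> no flip
Dir SW: edge -> no flip
Dir S: edge -> no flip
Dir SE: edge -> no flip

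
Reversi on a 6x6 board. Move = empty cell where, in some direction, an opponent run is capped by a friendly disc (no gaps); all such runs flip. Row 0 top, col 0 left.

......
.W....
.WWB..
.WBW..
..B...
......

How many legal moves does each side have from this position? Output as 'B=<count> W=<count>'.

-- B to move --
(0,0): no bracket -> illegal
(0,1): no bracket -> illegal
(0,2): no bracket -> illegal
(1,0): flips 1 -> legal
(1,2): flips 1 -> legal
(1,3): no bracket -> illegal
(2,0): flips 3 -> legal
(2,4): flips 1 -> legal
(3,0): flips 1 -> legal
(3,4): flips 1 -> legal
(4,0): no bracket -> illegal
(4,1): no bracket -> illegal
(4,3): flips 1 -> legal
(4,4): no bracket -> illegal
B mobility = 7
-- W to move --
(1,2): no bracket -> illegal
(1,3): flips 1 -> legal
(1,4): no bracket -> illegal
(2,4): flips 1 -> legal
(3,4): no bracket -> illegal
(4,1): no bracket -> illegal
(4,3): flips 1 -> legal
(5,1): flips 1 -> legal
(5,2): flips 2 -> legal
(5,3): flips 1 -> legal
W mobility = 6

Answer: B=7 W=6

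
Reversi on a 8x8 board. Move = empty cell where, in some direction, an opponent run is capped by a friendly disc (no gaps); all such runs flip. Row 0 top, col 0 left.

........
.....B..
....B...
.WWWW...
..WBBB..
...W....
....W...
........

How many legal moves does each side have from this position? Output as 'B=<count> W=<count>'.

-- B to move --
(2,0): no bracket -> illegal
(2,1): flips 1 -> legal
(2,2): flips 1 -> legal
(2,3): flips 2 -> legal
(2,5): flips 1 -> legal
(3,0): no bracket -> illegal
(3,5): no bracket -> illegal
(4,0): no bracket -> illegal
(4,1): flips 1 -> legal
(5,1): flips 2 -> legal
(5,2): no bracket -> illegal
(5,4): no bracket -> illegal
(5,5): no bracket -> illegal
(6,2): flips 1 -> legal
(6,3): flips 1 -> legal
(6,5): no bracket -> illegal
(7,3): no bracket -> illegal
(7,4): no bracket -> illegal
(7,5): no bracket -> illegal
B mobility = 8
-- W to move --
(0,4): no bracket -> illegal
(0,5): no bracket -> illegal
(0,6): flips 2 -> legal
(1,3): no bracket -> illegal
(1,4): flips 1 -> legal
(1,6): no bracket -> illegal
(2,3): no bracket -> illegal
(2,5): no bracket -> illegal
(2,6): no bracket -> illegal
(3,5): flips 1 -> legal
(3,6): no bracket -> illegal
(4,6): flips 3 -> legal
(5,2): flips 1 -> legal
(5,4): flips 2 -> legal
(5,5): flips 1 -> legal
(5,6): flips 1 -> legal
W mobility = 8

Answer: B=8 W=8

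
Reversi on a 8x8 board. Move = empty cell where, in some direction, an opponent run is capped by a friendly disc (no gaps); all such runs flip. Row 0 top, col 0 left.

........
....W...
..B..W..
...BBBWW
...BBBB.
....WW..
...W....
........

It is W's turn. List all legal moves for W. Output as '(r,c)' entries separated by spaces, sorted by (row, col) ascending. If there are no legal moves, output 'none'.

Answer: (1,1) (2,4) (3,2) (5,2) (5,6)

Derivation:
(1,1): flips 3 -> legal
(1,2): no bracket -> illegal
(1,3): no bracket -> illegal
(2,1): no bracket -> illegal
(2,3): no bracket -> illegal
(2,4): flips 2 -> legal
(2,6): no bracket -> illegal
(3,1): no bracket -> illegal
(3,2): flips 4 -> legal
(4,2): no bracket -> illegal
(4,7): no bracket -> illegal
(5,2): flips 2 -> legal
(5,3): no bracket -> illegal
(5,6): flips 1 -> legal
(5,7): no bracket -> illegal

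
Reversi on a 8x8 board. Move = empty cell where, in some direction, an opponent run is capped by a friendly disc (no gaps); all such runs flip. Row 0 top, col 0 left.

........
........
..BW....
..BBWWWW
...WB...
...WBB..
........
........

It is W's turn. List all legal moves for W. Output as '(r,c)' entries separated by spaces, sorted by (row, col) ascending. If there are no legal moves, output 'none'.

(1,1): no bracket -> illegal
(1,2): no bracket -> illegal
(1,3): no bracket -> illegal
(2,1): flips 2 -> legal
(2,4): no bracket -> illegal
(3,1): flips 2 -> legal
(4,1): flips 1 -> legal
(4,2): no bracket -> illegal
(4,5): flips 1 -> legal
(4,6): no bracket -> illegal
(5,6): flips 2 -> legal
(6,3): no bracket -> illegal
(6,4): flips 2 -> legal
(6,5): flips 1 -> legal
(6,6): no bracket -> illegal

Answer: (2,1) (3,1) (4,1) (4,5) (5,6) (6,4) (6,5)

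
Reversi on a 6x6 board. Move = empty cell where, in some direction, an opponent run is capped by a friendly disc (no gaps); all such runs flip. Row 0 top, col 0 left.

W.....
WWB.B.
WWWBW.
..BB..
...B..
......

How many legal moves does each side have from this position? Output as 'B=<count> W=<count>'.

-- B to move --
(0,1): no bracket -> illegal
(0,2): no bracket -> illegal
(1,3): no bracket -> illegal
(1,5): flips 1 -> legal
(2,5): flips 1 -> legal
(3,0): flips 1 -> legal
(3,1): no bracket -> illegal
(3,4): flips 1 -> legal
(3,5): no bracket -> illegal
B mobility = 4
-- W to move --
(0,1): no bracket -> illegal
(0,2): flips 1 -> legal
(0,3): flips 1 -> legal
(0,4): flips 1 -> legal
(0,5): no bracket -> illegal
(1,3): flips 1 -> legal
(1,5): no bracket -> illegal
(2,5): no bracket -> illegal
(3,1): no bracket -> illegal
(3,4): no bracket -> illegal
(4,1): no bracket -> illegal
(4,2): flips 2 -> legal
(4,4): flips 1 -> legal
(5,2): no bracket -> illegal
(5,3): no bracket -> illegal
(5,4): flips 2 -> legal
W mobility = 7

Answer: B=4 W=7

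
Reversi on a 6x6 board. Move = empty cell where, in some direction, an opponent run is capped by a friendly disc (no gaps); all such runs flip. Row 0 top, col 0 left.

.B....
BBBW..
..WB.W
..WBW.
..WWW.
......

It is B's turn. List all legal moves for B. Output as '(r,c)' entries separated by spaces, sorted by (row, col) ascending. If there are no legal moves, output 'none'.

(0,2): no bracket -> illegal
(0,3): flips 1 -> legal
(0,4): no bracket -> illegal
(1,4): flips 1 -> legal
(1,5): no bracket -> illegal
(2,1): flips 1 -> legal
(2,4): no bracket -> illegal
(3,1): flips 1 -> legal
(3,5): flips 1 -> legal
(4,1): flips 1 -> legal
(4,5): flips 1 -> legal
(5,1): flips 1 -> legal
(5,2): flips 3 -> legal
(5,3): flips 1 -> legal
(5,4): no bracket -> illegal
(5,5): flips 1 -> legal

Answer: (0,3) (1,4) (2,1) (3,1) (3,5) (4,1) (4,5) (5,1) (5,2) (5,3) (5,5)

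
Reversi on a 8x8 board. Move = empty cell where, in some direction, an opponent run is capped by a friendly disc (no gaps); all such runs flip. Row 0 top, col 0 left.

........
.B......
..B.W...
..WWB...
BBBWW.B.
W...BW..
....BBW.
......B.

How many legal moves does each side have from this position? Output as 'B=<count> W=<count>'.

Answer: B=11 W=13

Derivation:
-- B to move --
(1,3): no bracket -> illegal
(1,4): flips 1 -> legal
(1,5): flips 2 -> legal
(2,1): flips 2 -> legal
(2,3): flips 1 -> legal
(2,5): no bracket -> illegal
(3,1): flips 2 -> legal
(3,5): no bracket -> illegal
(4,5): flips 3 -> legal
(5,1): no bracket -> illegal
(5,2): flips 1 -> legal
(5,3): no bracket -> illegal
(5,6): flips 2 -> legal
(5,7): no bracket -> illegal
(6,0): flips 1 -> legal
(6,1): no bracket -> illegal
(6,7): flips 1 -> legal
(7,5): no bracket -> illegal
(7,7): flips 4 -> legal
B mobility = 11
-- W to move --
(0,0): flips 2 -> legal
(0,1): no bracket -> illegal
(0,2): no bracket -> illegal
(1,0): no bracket -> illegal
(1,2): flips 1 -> legal
(1,3): no bracket -> illegal
(2,0): no bracket -> illegal
(2,1): no bracket -> illegal
(2,3): no bracket -> illegal
(2,5): flips 1 -> legal
(3,0): flips 1 -> legal
(3,1): no bracket -> illegal
(3,5): flips 1 -> legal
(3,6): no bracket -> illegal
(3,7): flips 1 -> legal
(4,5): no bracket -> illegal
(4,7): no bracket -> illegal
(5,1): flips 1 -> legal
(5,2): flips 1 -> legal
(5,3): flips 1 -> legal
(5,6): no bracket -> illegal
(5,7): no bracket -> illegal
(6,3): flips 2 -> legal
(6,7): no bracket -> illegal
(7,3): flips 1 -> legal
(7,4): flips 2 -> legal
(7,5): flips 1 -> legal
(7,7): no bracket -> illegal
W mobility = 13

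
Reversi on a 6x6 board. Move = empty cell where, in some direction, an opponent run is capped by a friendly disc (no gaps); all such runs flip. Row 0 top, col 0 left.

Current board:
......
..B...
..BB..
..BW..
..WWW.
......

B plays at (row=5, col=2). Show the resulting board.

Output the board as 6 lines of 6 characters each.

Place B at (5,2); scan 8 dirs for brackets.
Dir NW: first cell '.' (not opp) -> no flip
Dir N: opp run (4,2) capped by B -> flip
Dir NE: opp run (4,3), next='.' -> no flip
Dir W: first cell '.' (not opp) -> no flip
Dir E: first cell '.' (not opp) -> no flip
Dir SW: edge -> no flip
Dir S: edge -> no flip
Dir SE: edge -> no flip
All flips: (4,2)

Answer: ......
..B...
..BB..
..BW..
..BWW.
..B...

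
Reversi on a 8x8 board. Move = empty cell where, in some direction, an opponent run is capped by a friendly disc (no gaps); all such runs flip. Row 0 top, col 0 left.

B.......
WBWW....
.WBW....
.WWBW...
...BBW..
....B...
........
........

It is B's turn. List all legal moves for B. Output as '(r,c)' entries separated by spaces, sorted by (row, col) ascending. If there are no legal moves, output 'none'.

(0,1): no bracket -> illegal
(0,2): flips 1 -> legal
(0,3): flips 2 -> legal
(0,4): flips 1 -> legal
(1,4): flips 2 -> legal
(2,0): flips 2 -> legal
(2,4): flips 2 -> legal
(2,5): flips 1 -> legal
(3,0): flips 2 -> legal
(3,5): flips 1 -> legal
(3,6): flips 1 -> legal
(4,0): flips 1 -> legal
(4,1): flips 2 -> legal
(4,2): flips 1 -> legal
(4,6): flips 1 -> legal
(5,5): no bracket -> illegal
(5,6): no bracket -> illegal

Answer: (0,2) (0,3) (0,4) (1,4) (2,0) (2,4) (2,5) (3,0) (3,5) (3,6) (4,0) (4,1) (4,2) (4,6)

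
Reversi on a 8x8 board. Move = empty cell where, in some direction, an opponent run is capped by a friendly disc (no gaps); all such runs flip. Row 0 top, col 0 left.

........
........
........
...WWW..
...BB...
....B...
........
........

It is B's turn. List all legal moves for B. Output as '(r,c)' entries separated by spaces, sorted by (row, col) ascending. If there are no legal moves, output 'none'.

(2,2): flips 1 -> legal
(2,3): flips 1 -> legal
(2,4): flips 1 -> legal
(2,5): flips 1 -> legal
(2,6): flips 1 -> legal
(3,2): no bracket -> illegal
(3,6): no bracket -> illegal
(4,2): no bracket -> illegal
(4,5): no bracket -> illegal
(4,6): no bracket -> illegal

Answer: (2,2) (2,3) (2,4) (2,5) (2,6)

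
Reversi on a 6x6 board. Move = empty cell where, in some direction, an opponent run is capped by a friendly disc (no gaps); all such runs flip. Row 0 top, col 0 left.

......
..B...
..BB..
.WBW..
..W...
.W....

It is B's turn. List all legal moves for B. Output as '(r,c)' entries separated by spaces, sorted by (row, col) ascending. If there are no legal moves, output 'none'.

Answer: (3,0) (3,4) (4,0) (4,3) (4,4) (5,2)

Derivation:
(2,0): no bracket -> illegal
(2,1): no bracket -> illegal
(2,4): no bracket -> illegal
(3,0): flips 1 -> legal
(3,4): flips 1 -> legal
(4,0): flips 1 -> legal
(4,1): no bracket -> illegal
(4,3): flips 1 -> legal
(4,4): flips 1 -> legal
(5,0): no bracket -> illegal
(5,2): flips 1 -> legal
(5,3): no bracket -> illegal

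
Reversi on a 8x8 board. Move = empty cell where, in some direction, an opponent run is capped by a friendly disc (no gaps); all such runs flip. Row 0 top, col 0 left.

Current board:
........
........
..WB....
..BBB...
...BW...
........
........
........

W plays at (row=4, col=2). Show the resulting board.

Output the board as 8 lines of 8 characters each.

Place W at (4,2); scan 8 dirs for brackets.
Dir NW: first cell '.' (not opp) -> no flip
Dir N: opp run (3,2) capped by W -> flip
Dir NE: opp run (3,3), next='.' -> no flip
Dir W: first cell '.' (not opp) -> no flip
Dir E: opp run (4,3) capped by W -> flip
Dir SW: first cell '.' (not opp) -> no flip
Dir S: first cell '.' (not opp) -> no flip
Dir SE: first cell '.' (not opp) -> no flip
All flips: (3,2) (4,3)

Answer: ........
........
..WB....
..WBB...
..WWW...
........
........
........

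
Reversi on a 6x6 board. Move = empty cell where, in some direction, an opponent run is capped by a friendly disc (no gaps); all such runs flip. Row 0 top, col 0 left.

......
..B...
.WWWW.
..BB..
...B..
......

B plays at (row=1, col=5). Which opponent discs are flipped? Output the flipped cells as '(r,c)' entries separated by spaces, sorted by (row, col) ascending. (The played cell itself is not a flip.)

Dir NW: first cell '.' (not opp) -> no flip
Dir N: first cell '.' (not opp) -> no flip
Dir NE: edge -> no flip
Dir W: first cell '.' (not opp) -> no flip
Dir E: edge -> no flip
Dir SW: opp run (2,4) capped by B -> flip
Dir S: first cell '.' (not opp) -> no flip
Dir SE: edge -> no flip

Answer: (2,4)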